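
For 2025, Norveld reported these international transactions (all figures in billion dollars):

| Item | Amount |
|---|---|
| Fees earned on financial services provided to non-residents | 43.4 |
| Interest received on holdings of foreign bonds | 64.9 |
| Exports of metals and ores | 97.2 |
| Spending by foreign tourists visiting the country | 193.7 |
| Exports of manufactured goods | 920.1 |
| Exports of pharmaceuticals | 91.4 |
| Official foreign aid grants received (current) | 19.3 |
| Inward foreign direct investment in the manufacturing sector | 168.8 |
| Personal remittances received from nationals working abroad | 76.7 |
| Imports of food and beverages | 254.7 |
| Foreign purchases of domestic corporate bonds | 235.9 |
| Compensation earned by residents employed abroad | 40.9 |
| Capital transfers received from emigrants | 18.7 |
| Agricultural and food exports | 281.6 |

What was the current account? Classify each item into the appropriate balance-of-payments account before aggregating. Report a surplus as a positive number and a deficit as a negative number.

1574.5

Goods: -254.7 + 91.4 + 281.6 + 920.1 + 97.2 = 1135.6
Services: 193.7 + 43.4 = 237.1
Primary income: 40.9 + 64.9 = 105.8
Secondary income: 76.7 + 19.3 = 96.0
Current account = 1135.6 + 237.1 + 105.8 + 96.0 = 1574.5
(Excluded from the current account — financial account: inward foreign direct investment in the manufacturing sector 168.8, foreign purchases of domestic corporate bonds 235.9; capital account: capital transfers received from emigrants 18.7.)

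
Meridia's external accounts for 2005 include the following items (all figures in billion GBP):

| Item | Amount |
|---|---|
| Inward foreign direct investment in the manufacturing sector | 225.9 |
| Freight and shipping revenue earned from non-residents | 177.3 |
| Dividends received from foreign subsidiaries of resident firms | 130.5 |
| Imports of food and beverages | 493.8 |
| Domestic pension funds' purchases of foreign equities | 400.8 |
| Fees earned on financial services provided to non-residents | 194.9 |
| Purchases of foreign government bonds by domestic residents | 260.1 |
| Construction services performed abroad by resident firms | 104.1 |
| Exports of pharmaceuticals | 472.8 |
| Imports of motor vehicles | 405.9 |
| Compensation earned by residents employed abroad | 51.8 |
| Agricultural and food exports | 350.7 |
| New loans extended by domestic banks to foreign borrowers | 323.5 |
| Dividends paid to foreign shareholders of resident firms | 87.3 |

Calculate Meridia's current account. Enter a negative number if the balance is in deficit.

Goods: -405.9 + 350.7 + 472.8 - 493.8 = -76.2
Services: 194.9 + 177.3 + 104.1 = 476.3
Primary income: -87.3 + 130.5 + 51.8 = 95.0
Current account = (-76.2) + 476.3 + 95.0 = 495.1
(Excluded from the current account — financial account: inward foreign direct investment in the manufacturing sector 225.9, domestic pension funds' purchases of foreign equities 400.8, purchases of foreign government bonds by domestic residents 260.1, new loans extended by domestic banks to foreign borrowers 323.5.)

495.1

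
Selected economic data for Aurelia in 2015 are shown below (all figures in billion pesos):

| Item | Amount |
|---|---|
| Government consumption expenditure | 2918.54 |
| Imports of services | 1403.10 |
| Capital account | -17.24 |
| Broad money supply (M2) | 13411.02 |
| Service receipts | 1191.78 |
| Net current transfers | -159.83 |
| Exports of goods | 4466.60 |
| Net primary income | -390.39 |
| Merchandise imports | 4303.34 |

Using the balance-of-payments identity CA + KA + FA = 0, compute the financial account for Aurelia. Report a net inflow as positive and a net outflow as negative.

Goods balance = 4466.60 - 4303.34 = 163.26
Services balance = 1191.78 - 1403.10 = -211.32
Trade balance (goods + services) = 163.26 + (-211.32) = -48.06
Net primary income = -390.39
Net secondary income = -159.83
Current account = -48.06 + (-390.39) + (-159.83) = -598.28
Financial account = -(-598.28 + (-17.24)) = 615.52

615.52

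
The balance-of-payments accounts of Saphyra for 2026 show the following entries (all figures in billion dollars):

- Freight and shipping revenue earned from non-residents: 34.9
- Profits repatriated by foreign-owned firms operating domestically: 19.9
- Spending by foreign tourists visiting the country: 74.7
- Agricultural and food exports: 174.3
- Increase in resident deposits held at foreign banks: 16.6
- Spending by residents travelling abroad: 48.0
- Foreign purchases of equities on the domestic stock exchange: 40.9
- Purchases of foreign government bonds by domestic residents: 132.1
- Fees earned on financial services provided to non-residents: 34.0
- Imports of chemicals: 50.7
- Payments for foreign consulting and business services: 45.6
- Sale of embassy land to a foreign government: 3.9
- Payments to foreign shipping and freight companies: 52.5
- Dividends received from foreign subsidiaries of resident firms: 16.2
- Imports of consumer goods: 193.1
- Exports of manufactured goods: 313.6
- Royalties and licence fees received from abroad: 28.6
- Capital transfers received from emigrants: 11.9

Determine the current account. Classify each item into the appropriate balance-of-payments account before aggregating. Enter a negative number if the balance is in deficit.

266.5

Goods: -50.7 - 193.1 + 313.6 + 174.3 = 244.1
Services: -45.6 + 74.7 - 52.5 - 48.0 + 34.0 + 28.6 + 34.9 = 26.1
Primary income: 16.2 - 19.9 = -3.7
Current account = 244.1 + 26.1 + (-3.7) = 266.5
(Excluded from the current account — financial account: increase in resident deposits held at foreign banks 16.6, foreign purchases of equities on the domestic stock exchange 40.9, purchases of foreign government bonds by domestic residents 132.1; capital account: sale of embassy land to a foreign government 3.9, capital transfers received from emigrants 11.9.)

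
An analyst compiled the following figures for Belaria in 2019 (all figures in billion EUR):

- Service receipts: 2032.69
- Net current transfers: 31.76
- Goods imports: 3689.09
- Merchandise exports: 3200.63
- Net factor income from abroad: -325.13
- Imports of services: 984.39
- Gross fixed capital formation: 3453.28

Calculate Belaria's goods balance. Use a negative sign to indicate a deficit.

Goods balance = 3200.63 - 3689.09 = -488.46

-488.46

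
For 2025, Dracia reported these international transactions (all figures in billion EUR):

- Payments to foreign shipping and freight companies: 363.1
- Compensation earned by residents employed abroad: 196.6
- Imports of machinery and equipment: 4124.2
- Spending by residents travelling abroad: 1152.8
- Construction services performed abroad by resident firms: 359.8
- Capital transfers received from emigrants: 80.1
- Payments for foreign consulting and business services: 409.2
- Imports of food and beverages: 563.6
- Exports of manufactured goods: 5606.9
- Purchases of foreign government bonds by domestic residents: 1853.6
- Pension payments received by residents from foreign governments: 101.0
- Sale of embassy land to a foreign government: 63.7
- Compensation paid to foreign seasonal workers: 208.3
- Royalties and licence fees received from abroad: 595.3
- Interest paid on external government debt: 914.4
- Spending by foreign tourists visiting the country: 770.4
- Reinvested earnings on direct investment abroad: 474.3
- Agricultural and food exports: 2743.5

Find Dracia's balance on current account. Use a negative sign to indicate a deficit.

3112.2

Goods: -563.6 + 5606.9 + 2743.5 - 4124.2 = 3662.6
Services: 595.3 + 359.8 - 363.1 + 770.4 - 409.2 - 1152.8 = -199.6
Primary income: 196.6 + 474.3 - 914.4 - 208.3 = -451.8
Secondary income: 101.0
Current account = 3662.6 + (-199.6) + (-451.8) + 101.0 = 3112.2
(Excluded from the current account — capital account: capital transfers received from emigrants 80.1, sale of embassy land to a foreign government 63.7; financial account: purchases of foreign government bonds by domestic residents 1853.6.)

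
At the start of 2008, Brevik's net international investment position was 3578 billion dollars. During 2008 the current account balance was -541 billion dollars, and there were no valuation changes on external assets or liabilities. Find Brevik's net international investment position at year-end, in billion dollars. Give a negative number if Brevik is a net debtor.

3037

With no valuation effects, change in NIIP = current account = -541
End-of-year NIIP = 3578 + (-541) = 3037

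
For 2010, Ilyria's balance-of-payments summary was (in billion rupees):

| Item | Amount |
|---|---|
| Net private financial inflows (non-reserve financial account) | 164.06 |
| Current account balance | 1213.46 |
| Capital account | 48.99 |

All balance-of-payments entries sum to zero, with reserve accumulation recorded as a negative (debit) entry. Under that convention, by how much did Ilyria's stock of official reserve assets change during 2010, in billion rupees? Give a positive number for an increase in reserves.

Official reserve transactions balance = -(1213.46 + 48.99 + 164.06) = -1426.51
An accumulation of reserves is recorded as a debit (negative entry), so the change in the stock of reserves is the negative of that balance.
Change in official reserves = -(-1426.51) = 1426.51

1426.51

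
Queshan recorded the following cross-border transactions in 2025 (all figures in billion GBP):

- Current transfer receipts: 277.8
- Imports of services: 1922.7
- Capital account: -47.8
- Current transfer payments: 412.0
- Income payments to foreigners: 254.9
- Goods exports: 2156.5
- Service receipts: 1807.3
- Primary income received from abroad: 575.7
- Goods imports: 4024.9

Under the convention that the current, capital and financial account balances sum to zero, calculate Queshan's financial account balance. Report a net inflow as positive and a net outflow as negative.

1845.0

Goods balance = 2156.5 - 4024.9 = -1868.4
Services balance = 1807.3 - 1922.7 = -115.4
Trade balance (goods + services) = -1868.4 + (-115.4) = -1983.8
Net primary income = 575.7 - 254.9 = 320.8
Net secondary income = 277.8 - 412.0 = -134.2
Current account = -1983.8 + 320.8 + (-134.2) = -1797.2
Financial account = -(-1797.2 + (-47.8)) = 1845.0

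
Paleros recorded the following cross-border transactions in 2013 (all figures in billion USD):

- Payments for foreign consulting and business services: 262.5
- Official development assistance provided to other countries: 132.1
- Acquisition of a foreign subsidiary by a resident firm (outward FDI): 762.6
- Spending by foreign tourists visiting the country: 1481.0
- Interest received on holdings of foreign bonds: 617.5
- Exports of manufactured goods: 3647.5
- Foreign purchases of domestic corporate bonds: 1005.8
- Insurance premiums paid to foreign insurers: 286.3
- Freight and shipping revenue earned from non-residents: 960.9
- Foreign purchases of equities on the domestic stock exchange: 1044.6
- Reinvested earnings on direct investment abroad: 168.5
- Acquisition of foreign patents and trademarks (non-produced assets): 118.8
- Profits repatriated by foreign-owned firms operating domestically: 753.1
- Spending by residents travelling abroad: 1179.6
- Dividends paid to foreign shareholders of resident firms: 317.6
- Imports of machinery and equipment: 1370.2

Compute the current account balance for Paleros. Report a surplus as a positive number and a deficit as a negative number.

2574.0

Goods: 3647.5 - 1370.2 = 2277.3
Services: -1179.6 - 286.3 + 960.9 + 1481.0 - 262.5 = 713.5
Primary income: 168.5 - 317.6 + 617.5 - 753.1 = -284.7
Secondary income: -132.1
Current account = 2277.3 + 713.5 + (-284.7) + (-132.1) = 2574.0
(Excluded from the current account — financial account: acquisition of a foreign subsidiary by a resident firm (outward FDI) 762.6, foreign purchases of domestic corporate bonds 1005.8, foreign purchases of equities on the domestic stock exchange 1044.6; capital account: acquisition of foreign patents and trademarks (non-produced assets) 118.8.)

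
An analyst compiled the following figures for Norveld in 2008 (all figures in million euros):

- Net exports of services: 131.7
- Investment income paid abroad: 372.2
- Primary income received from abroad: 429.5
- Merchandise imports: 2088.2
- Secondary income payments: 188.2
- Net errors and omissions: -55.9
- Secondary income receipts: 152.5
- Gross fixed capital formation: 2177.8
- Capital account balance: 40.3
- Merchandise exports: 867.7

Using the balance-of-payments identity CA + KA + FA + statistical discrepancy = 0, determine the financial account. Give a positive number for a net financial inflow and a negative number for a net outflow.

Goods balance = 867.7 - 2088.2 = -1220.5
Services balance = 131.7
Trade balance (goods + services) = -1220.5 + 131.7 = -1088.8
Net primary income = 429.5 - 372.2 = 57.3
Net secondary income = 152.5 - 188.2 = -35.7
Current account = -1088.8 + 57.3 + (-35.7) = -1067.2
Financial account = -(-1067.2 + 40.3 + (-55.9)) = 1082.8

1082.8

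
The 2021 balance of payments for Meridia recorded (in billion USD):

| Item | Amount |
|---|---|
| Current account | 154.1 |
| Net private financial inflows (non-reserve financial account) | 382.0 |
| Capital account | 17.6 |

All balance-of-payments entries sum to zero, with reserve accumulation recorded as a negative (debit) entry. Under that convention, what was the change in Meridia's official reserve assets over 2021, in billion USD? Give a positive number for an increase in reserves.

553.7

Official reserve transactions balance = -(154.1 + 17.6 + 382.0) = -553.7
An accumulation of reserves is recorded as a debit (negative entry), so the change in the stock of reserves is the negative of that balance.
Change in official reserves = -(-553.7) = 553.7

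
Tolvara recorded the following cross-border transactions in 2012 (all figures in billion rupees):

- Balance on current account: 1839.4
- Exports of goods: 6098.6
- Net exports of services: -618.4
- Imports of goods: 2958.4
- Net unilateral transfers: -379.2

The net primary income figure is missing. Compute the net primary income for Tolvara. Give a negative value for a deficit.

-303.2

Current account = goods balance + services balance + net primary income + net secondary income
Sum of the known components = 2142.6
Net primary income = CA - (known components) = 1839.4 - 2142.6 = -303.2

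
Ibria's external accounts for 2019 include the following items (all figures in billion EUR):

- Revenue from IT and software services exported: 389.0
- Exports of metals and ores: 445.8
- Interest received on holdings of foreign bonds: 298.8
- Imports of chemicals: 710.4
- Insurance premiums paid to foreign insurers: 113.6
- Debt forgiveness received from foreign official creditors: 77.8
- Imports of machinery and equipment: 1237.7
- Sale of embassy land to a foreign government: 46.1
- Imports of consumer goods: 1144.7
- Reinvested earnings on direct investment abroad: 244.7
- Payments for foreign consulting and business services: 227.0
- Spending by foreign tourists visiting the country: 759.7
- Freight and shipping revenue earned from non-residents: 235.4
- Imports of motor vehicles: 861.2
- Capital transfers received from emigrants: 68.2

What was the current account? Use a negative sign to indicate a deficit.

Goods: -1144.7 - 1237.7 + 445.8 - 710.4 - 861.2 = -3508.2
Services: -227.0 + 389.0 + 759.7 + 235.4 - 113.6 = 1043.5
Primary income: 244.7 + 298.8 = 543.5
Current account = (-3508.2) + 1043.5 + 543.5 = -1921.2
(Excluded from the current account — capital account: debt forgiveness received from foreign official creditors 77.8, sale of embassy land to a foreign government 46.1, capital transfers received from emigrants 68.2.)

-1921.2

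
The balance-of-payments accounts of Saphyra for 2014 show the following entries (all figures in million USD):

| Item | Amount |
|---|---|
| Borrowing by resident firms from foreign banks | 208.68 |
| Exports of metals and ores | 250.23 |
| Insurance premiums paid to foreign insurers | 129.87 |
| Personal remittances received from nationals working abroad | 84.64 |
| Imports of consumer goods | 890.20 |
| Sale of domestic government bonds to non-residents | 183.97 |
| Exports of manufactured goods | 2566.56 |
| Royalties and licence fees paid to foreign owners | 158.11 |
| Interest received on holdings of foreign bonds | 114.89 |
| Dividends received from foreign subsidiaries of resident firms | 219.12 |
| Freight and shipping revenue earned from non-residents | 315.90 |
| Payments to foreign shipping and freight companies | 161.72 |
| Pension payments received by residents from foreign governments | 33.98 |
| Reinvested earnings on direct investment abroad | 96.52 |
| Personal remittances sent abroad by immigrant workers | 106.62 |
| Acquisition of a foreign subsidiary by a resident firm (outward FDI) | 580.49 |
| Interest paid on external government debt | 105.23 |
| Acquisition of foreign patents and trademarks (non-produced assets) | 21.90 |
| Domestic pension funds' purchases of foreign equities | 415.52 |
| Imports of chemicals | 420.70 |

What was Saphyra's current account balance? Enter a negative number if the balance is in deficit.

1709.39

Goods: 2566.56 - 420.70 + 250.23 - 890.20 = 1505.89
Services: 315.90 - 158.11 - 161.72 - 129.87 = -133.80
Primary income: 96.52 - 105.23 + 114.89 + 219.12 = 325.30
Secondary income: 33.98 + 84.64 - 106.62 = 12.00
Current account = 1505.89 + (-133.80) + 325.30 + 12.00 = 1709.39
(Excluded from the current account — financial account: borrowing by resident firms from foreign banks 208.68, sale of domestic government bonds to non-residents 183.97, acquisition of a foreign subsidiary by a resident firm (outward FDI) 580.49, domestic pension funds' purchases of foreign equities 415.52; capital account: acquisition of foreign patents and trademarks (non-produced assets) 21.90.)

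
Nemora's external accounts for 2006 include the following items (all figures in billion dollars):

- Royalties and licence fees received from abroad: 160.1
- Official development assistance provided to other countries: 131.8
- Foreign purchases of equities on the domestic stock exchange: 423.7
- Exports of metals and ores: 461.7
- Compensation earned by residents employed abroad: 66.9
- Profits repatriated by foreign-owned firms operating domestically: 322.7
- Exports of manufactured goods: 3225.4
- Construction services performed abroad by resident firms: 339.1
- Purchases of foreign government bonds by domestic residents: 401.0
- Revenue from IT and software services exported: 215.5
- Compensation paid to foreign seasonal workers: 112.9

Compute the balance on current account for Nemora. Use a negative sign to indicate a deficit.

Goods: 461.7 + 3225.4 = 3687.1
Services: 339.1 + 160.1 + 215.5 = 714.7
Primary income: -322.7 - 112.9 + 66.9 = -368.7
Secondary income: -131.8
Current account = 3687.1 + 714.7 + (-368.7) + (-131.8) = 3901.3
(Excluded from the current account — financial account: foreign purchases of equities on the domestic stock exchange 423.7, purchases of foreign government bonds by domestic residents 401.0.)

3901.3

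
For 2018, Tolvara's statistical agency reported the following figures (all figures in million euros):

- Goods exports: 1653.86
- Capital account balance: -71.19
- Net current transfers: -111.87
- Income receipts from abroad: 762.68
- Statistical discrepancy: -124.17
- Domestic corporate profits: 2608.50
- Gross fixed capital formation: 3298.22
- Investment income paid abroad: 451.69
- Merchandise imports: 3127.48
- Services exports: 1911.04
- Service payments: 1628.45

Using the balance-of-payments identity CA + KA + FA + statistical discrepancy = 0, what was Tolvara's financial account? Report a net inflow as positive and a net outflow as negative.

Goods balance = 1653.86 - 3127.48 = -1473.62
Services balance = 1911.04 - 1628.45 = 282.59
Trade balance (goods + services) = -1473.62 + 282.59 = -1191.03
Net primary income = 762.68 - 451.69 = 310.99
Net secondary income = -111.87
Current account = -1191.03 + 310.99 + (-111.87) = -991.91
Financial account = -(-991.91 + (-71.19) + (-124.17)) = 1187.27

1187.27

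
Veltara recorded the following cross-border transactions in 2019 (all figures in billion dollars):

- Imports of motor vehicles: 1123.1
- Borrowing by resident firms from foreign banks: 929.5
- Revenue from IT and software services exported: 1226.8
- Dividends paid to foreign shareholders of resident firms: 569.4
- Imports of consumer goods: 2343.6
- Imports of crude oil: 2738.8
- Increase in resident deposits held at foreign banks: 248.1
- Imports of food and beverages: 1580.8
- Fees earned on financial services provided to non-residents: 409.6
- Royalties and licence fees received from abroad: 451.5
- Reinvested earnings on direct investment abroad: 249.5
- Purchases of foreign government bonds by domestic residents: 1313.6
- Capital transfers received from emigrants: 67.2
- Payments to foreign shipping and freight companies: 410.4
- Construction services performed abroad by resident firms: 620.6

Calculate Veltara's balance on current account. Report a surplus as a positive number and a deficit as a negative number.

Goods: -2738.8 - 2343.6 - 1580.8 - 1123.1 = -7786.3
Services: 451.5 + 620.6 + 409.6 + 1226.8 - 410.4 = 2298.1
Primary income: -569.4 + 249.5 = -319.9
Current account = (-7786.3) + 2298.1 + (-319.9) = -5808.1
(Excluded from the current account — financial account: borrowing by resident firms from foreign banks 929.5, increase in resident deposits held at foreign banks 248.1, purchases of foreign government bonds by domestic residents 1313.6; capital account: capital transfers received from emigrants 67.2.)

-5808.1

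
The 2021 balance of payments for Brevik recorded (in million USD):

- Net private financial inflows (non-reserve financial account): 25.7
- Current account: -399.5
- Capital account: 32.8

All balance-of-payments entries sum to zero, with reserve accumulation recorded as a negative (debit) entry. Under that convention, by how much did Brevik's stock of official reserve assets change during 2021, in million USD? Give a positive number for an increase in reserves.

-341.0

Official reserve transactions balance = -((-399.5) + 32.8 + 25.7) = 341.0
An accumulation of reserves is recorded as a debit (negative entry), so the change in the stock of reserves is the negative of that balance.
Change in official reserves = -(341.0) = -341.0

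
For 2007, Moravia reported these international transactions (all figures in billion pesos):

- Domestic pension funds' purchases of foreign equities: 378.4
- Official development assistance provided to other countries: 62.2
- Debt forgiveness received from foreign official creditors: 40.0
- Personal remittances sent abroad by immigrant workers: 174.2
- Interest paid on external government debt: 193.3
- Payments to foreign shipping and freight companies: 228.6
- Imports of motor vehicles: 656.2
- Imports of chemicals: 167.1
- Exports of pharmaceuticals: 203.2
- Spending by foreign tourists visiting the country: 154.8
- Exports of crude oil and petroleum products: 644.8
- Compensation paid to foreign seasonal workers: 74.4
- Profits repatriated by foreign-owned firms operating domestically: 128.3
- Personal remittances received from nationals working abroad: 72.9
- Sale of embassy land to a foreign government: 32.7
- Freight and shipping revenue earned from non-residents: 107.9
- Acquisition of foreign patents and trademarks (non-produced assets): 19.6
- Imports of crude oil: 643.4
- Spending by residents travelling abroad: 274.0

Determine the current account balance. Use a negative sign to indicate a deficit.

Goods: 644.8 - 643.4 + 203.2 - 656.2 - 167.1 = -618.7
Services: 154.8 - 228.6 + 107.9 - 274.0 = -239.9
Primary income: -74.4 - 128.3 - 193.3 = -396.0
Secondary income: -174.2 - 62.2 + 72.9 = -163.5
Current account = (-618.7) + (-239.9) + (-396.0) + (-163.5) = -1418.1
(Excluded from the current account — financial account: domestic pension funds' purchases of foreign equities 378.4; capital account: debt forgiveness received from foreign official creditors 40.0, sale of embassy land to a foreign government 32.7, acquisition of foreign patents and trademarks (non-produced assets) 19.6.)

-1418.1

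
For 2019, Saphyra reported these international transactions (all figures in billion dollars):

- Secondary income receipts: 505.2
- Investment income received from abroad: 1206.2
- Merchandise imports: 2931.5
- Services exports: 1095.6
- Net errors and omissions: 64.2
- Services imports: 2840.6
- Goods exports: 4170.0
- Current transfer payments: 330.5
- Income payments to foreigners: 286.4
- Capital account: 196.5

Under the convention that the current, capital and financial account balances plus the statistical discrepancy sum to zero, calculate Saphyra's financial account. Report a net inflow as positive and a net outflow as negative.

-848.7

Goods balance = 4170.0 - 2931.5 = 1238.5
Services balance = 1095.6 - 2840.6 = -1745.0
Trade balance (goods + services) = 1238.5 + (-1745.0) = -506.5
Net primary income = 1206.2 - 286.4 = 919.8
Net secondary income = 505.2 - 330.5 = 174.7
Current account = -506.5 + 919.8 + 174.7 = 588.0
Financial account = -(588.0 + 196.5 + 64.2) = -848.7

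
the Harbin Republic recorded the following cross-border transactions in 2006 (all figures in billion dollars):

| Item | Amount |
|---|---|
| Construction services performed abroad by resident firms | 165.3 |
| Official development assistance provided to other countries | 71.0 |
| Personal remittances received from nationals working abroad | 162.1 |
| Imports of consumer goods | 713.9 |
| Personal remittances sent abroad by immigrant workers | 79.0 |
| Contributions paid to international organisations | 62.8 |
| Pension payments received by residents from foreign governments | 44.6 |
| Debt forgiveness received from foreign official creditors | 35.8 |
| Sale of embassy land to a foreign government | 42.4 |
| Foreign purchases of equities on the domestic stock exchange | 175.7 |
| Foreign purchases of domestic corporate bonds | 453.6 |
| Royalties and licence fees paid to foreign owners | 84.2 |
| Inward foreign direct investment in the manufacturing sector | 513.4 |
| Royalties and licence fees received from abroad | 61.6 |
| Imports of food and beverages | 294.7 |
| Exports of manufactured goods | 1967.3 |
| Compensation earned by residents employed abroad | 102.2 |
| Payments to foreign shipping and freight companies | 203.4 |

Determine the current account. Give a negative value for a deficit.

994.1

Goods: -713.9 + 1967.3 - 294.7 = 958.7
Services: 61.6 - 203.4 + 165.3 - 84.2 = -60.7
Primary income: 102.2
Secondary income: -62.8 - 79.0 + 44.6 + 162.1 - 71.0 = -6.1
Current account = 958.7 + (-60.7) + 102.2 + (-6.1) = 994.1
(Excluded from the current account — capital account: debt forgiveness received from foreign official creditors 35.8, sale of embassy land to a foreign government 42.4; financial account: foreign purchases of equities on the domestic stock exchange 175.7, foreign purchases of domestic corporate bonds 453.6, inward foreign direct investment in the manufacturing sector 513.4.)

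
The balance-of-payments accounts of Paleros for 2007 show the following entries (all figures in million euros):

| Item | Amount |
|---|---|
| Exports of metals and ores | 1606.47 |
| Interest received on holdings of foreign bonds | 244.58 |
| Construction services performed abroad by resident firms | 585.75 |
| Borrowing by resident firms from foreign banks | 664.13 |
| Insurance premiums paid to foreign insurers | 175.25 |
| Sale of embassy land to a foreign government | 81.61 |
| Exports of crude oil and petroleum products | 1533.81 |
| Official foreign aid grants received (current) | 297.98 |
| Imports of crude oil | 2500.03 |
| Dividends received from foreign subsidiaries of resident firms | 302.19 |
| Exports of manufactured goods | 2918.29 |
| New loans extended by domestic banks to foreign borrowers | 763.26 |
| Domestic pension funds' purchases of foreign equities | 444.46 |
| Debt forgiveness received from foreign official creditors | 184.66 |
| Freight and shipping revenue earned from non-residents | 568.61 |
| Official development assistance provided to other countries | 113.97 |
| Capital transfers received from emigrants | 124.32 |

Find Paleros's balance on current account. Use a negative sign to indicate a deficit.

Goods: -2500.03 + 1533.81 + 1606.47 + 2918.29 = 3558.54
Services: -175.25 + 585.75 + 568.61 = 979.11
Primary income: 302.19 + 244.58 = 546.77
Secondary income: -113.97 + 297.98 = 184.01
Current account = 3558.54 + 979.11 + 546.77 + 184.01 = 5268.43
(Excluded from the current account — financial account: borrowing by resident firms from foreign banks 664.13, new loans extended by domestic banks to foreign borrowers 763.26, domestic pension funds' purchases of foreign equities 444.46; capital account: sale of embassy land to a foreign government 81.61, debt forgiveness received from foreign official creditors 184.66, capital transfers received from emigrants 124.32.)

5268.43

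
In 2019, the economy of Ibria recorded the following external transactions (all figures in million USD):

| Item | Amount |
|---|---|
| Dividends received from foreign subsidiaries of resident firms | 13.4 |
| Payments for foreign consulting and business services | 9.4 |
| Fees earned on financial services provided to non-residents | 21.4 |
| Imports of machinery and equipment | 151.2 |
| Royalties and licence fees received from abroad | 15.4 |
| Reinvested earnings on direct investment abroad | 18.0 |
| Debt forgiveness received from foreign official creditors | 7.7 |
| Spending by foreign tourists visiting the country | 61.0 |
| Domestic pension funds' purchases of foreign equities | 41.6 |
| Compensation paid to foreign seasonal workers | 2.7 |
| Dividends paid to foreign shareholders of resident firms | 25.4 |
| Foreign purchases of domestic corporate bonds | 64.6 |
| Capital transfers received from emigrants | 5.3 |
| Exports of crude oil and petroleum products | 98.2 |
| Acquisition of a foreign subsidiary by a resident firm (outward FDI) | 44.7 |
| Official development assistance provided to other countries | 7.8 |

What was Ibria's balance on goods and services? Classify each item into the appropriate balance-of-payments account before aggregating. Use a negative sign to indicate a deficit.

Goods: 98.2 - 151.2 = -53.0
Services: 21.4 + 15.4 + 61.0 - 9.4 = 88.4
Trade balance = -53.0 + 88.4 = 35.4
(Excluded from the trade balance — primary income: dividends received from foreign subsidiaries of resident firms 13.4, reinvested earnings on direct investment abroad 18.0, compensation paid to foreign seasonal workers 2.7, dividends paid to foreign shareholders of resident firms 25.4; capital account: debt forgiveness received from foreign official creditors 7.7, capital transfers received from emigrants 5.3; financial account: domestic pension funds' purchases of foreign equities 41.6, foreign purchases of domestic corporate bonds 64.6, acquisition of a foreign subsidiary by a resident firm (outward FDI) 44.7; secondary income: official development assistance provided to other countries 7.8.)

35.4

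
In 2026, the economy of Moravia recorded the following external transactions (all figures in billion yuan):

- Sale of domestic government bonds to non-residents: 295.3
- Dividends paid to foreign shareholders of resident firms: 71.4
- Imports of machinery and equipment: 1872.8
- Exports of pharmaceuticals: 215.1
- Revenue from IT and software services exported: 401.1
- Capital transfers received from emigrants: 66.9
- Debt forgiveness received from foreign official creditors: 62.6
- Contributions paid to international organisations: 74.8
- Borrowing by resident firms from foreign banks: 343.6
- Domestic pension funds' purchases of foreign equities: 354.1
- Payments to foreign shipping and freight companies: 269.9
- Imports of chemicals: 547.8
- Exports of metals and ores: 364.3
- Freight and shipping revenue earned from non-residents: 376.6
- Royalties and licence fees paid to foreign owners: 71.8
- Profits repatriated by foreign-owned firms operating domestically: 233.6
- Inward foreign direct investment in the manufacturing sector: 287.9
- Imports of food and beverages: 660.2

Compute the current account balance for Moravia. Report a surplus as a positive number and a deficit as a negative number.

Goods: 215.1 - 660.2 + 364.3 - 1872.8 - 547.8 = -2501.4
Services: 401.1 - 71.8 - 269.9 + 376.6 = 436.0
Primary income: -71.4 - 233.6 = -305.0
Secondary income: -74.8
Current account = (-2501.4) + 436.0 + (-305.0) + (-74.8) = -2445.2
(Excluded from the current account — financial account: sale of domestic government bonds to non-residents 295.3, borrowing by resident firms from foreign banks 343.6, domestic pension funds' purchases of foreign equities 354.1, inward foreign direct investment in the manufacturing sector 287.9; capital account: capital transfers received from emigrants 66.9, debt forgiveness received from foreign official creditors 62.6.)

-2445.2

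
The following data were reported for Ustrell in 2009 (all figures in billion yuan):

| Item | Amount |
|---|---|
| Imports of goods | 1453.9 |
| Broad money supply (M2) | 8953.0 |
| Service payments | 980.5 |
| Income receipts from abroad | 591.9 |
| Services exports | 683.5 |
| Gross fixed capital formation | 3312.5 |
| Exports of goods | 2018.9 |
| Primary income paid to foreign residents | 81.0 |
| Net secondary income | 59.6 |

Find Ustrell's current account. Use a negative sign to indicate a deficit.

838.5

Goods balance = 2018.9 - 1453.9 = 565.0
Services balance = 683.5 - 980.5 = -297.0
Trade balance (goods + services) = 565.0 + (-297.0) = 268.0
Net primary income = 591.9 - 81.0 = 510.9
Net secondary income = 59.6
Current account = 268.0 + 510.9 + 59.6 = 838.5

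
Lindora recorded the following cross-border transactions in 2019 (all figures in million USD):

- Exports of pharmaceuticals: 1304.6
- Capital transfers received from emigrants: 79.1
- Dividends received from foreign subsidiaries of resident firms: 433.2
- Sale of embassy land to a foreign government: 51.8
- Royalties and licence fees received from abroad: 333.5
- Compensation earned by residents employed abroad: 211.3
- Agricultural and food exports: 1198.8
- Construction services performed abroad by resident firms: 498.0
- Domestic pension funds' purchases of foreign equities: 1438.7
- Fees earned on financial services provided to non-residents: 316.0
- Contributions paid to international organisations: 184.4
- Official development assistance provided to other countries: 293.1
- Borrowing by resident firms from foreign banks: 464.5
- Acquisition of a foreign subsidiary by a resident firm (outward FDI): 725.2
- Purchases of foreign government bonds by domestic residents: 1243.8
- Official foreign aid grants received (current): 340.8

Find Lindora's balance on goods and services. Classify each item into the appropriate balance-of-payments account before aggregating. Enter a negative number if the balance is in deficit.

3650.9

Goods: 1198.8 + 1304.6 = 2503.4
Services: 498.0 + 333.5 + 316.0 = 1147.5
Trade balance = 2503.4 + 1147.5 = 3650.9
(Excluded from the trade balance — capital account: capital transfers received from emigrants 79.1, sale of embassy land to a foreign government 51.8; primary income: dividends received from foreign subsidiaries of resident firms 433.2, compensation earned by residents employed abroad 211.3; financial account: domestic pension funds' purchases of foreign equities 1438.7, borrowing by resident firms from foreign banks 464.5, acquisition of a foreign subsidiary by a resident firm (outward FDI) 725.2, purchases of foreign government bonds by domestic residents 1243.8; secondary income: contributions paid to international organisations 184.4, official development assistance provided to other countries 293.1, official foreign aid grants received (current) 340.8.)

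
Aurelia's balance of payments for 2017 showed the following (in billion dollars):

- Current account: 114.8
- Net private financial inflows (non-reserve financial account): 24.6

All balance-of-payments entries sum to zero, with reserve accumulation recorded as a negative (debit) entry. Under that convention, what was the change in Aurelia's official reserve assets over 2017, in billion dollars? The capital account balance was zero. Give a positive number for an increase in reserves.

139.4

Official reserve transactions balance = -(114.8 + 24.6) = -139.4
An accumulation of reserves is recorded as a debit (negative entry), so the change in the stock of reserves is the negative of that balance.
Change in official reserves = -(-139.4) = 139.4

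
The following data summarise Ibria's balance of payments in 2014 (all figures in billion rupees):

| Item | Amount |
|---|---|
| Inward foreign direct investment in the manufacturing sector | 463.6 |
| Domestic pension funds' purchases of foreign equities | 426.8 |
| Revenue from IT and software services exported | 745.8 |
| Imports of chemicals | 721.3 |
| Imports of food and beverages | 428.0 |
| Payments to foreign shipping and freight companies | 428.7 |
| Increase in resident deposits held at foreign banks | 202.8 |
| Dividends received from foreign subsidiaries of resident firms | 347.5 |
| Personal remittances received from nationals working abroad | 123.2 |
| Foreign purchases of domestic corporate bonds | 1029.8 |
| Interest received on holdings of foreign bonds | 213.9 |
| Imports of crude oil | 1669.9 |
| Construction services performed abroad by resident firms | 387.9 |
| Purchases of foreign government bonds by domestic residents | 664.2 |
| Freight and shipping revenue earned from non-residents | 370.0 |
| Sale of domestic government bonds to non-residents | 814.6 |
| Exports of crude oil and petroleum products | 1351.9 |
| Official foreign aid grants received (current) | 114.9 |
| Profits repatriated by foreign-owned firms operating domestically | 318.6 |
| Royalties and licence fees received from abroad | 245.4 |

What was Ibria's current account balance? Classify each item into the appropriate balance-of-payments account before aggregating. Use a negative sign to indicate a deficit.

Goods: -428.0 - 1669.9 + 1351.9 - 721.3 = -1467.3
Services: 370.0 + 245.4 + 745.8 - 428.7 + 387.9 = 1320.4
Primary income: 347.5 - 318.6 + 213.9 = 242.8
Secondary income: 114.9 + 123.2 = 238.1
Current account = (-1467.3) + 1320.4 + 242.8 + 238.1 = 334.0
(Excluded from the current account — financial account: inward foreign direct investment in the manufacturing sector 463.6, domestic pension funds' purchases of foreign equities 426.8, increase in resident deposits held at foreign banks 202.8, foreign purchases of domestic corporate bonds 1029.8, purchases of foreign government bonds by domestic residents 664.2, sale of domestic government bonds to non-residents 814.6.)

334.0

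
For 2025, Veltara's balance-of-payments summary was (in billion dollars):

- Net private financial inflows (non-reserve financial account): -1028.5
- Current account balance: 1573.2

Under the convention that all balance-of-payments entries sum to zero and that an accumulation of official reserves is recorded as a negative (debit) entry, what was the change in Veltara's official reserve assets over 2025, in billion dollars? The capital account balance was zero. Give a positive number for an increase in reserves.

544.7

Official reserve transactions balance = -(1573.2 + (-1028.5)) = -544.7
An accumulation of reserves is recorded as a debit (negative entry), so the change in the stock of reserves is the negative of that balance.
Change in official reserves = -(-544.7) = 544.7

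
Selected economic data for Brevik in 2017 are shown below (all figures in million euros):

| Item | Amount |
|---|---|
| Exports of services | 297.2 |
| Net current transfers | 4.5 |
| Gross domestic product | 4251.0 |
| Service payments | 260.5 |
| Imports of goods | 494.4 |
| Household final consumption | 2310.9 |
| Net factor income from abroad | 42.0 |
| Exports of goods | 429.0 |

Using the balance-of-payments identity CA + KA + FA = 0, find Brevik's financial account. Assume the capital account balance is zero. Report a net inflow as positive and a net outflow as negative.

-17.8

Goods balance = 429.0 - 494.4 = -65.4
Services balance = 297.2 - 260.5 = 36.7
Trade balance (goods + services) = -65.4 + 36.7 = -28.7
Net primary income = 42.0
Net secondary income = 4.5
Current account = -28.7 + 42.0 + 4.5 = 17.8
Financial account = -(17.8) = -17.8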